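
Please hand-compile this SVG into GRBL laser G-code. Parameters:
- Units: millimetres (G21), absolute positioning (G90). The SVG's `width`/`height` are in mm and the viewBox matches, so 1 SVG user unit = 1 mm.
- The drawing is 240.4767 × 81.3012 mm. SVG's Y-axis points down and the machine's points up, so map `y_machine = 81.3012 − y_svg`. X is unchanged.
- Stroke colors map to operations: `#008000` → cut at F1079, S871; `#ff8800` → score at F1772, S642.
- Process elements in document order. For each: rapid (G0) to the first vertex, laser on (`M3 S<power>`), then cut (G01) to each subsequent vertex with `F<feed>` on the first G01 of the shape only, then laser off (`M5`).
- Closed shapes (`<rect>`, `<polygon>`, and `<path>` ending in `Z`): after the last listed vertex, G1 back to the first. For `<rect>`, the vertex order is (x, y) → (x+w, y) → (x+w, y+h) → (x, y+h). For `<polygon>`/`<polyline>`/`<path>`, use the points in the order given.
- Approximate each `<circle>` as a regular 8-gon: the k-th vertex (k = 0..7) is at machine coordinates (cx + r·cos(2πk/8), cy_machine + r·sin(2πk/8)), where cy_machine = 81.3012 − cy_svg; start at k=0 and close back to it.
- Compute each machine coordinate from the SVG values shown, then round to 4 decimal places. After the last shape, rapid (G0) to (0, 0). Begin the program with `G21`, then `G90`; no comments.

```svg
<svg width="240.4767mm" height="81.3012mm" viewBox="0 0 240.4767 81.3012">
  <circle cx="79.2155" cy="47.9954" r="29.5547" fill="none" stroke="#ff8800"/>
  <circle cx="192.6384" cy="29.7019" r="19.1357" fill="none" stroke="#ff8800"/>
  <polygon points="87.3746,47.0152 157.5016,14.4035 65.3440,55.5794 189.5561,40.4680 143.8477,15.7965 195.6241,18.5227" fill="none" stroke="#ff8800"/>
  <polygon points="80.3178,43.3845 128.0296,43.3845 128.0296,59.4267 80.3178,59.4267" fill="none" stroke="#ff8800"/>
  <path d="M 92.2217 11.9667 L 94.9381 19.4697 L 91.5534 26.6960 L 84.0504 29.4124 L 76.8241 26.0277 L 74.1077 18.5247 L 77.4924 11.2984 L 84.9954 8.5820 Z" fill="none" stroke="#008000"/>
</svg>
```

viewBox `0 0 240.4767 81.3012` with mm width/height → 1 unit = 1 mm. Flip: y_m = 81.3012 − y_svg.

**Shape 1** — `<circle>` circle, stroke `#ff8800` → score (S642, F1772). Machine vertices: (108.7702,33.3058) → (100.1138,54.2041) → (79.2155,62.8605) → (58.3172,54.2041) → (49.6608,33.3058) → (58.3172,12.4075) → (79.2155,3.7511) → (100.1138,12.4075) → (108.7702,33.3058). Closed: final G1 returns to the first vertex.

**Shape 2** — `<circle>` circle, stroke `#ff8800` → score (S642, F1772). Machine vertices: (211.7741,51.5993) → (206.1694,65.1303) → (192.6384,70.7350) → (179.1074,65.1303) → (173.5027,51.5993) → (179.1074,38.0683) → (192.6384,32.4636) → (206.1694,38.0683) → (211.7741,51.5993). Closed: final G1 returns to the first vertex.

**Shape 3** — `<polygon>` closed polygon, stroke `#ff8800` → score (S642, F1772). Machine vertices: (87.3746,34.2860) → (157.5016,66.8977) → (65.3440,25.7218) → (189.5561,40.8332) → (143.8477,65.5047) → (195.6241,62.7785) → (87.3746,34.2860). Closed: final G1 returns to the first vertex.

**Shape 4** — `<polygon>` rectangle, stroke `#ff8800` → score (S642, F1772). Machine vertices: (80.3178,37.9167) → (128.0296,37.9167) → (128.0296,21.8745) → (80.3178,21.8745) → (80.3178,37.9167). Closed: final G1 returns to the first vertex.

**Shape 5** — `<path>` regular polygon, stroke `#008000` → cut (S871, F1079). Machine vertices: (92.2217,69.3345) → (94.9381,61.8315) → (91.5534,54.6052) → (84.0504,51.8888) → (76.8241,55.2735) → (74.1077,62.7765) → (77.4924,70.0028) → (84.9954,72.7192) → (92.2217,69.3345). Closed: final G1 returns to the first vertex.

G21
G90
G0 X108.7702 Y33.3058
M3 S642
G01 X100.1138 Y54.2041 F1772
G01 X79.2155 Y62.8605
G01 X58.3172 Y54.2041
G01 X49.6608 Y33.3058
G01 X58.3172 Y12.4075
G01 X79.2155 Y3.7511
G01 X100.1138 Y12.4075
G01 X108.7702 Y33.3058
M5
G0 X211.7741 Y51.5993
M3 S642
G01 X206.1694 Y65.1303 F1772
G01 X192.6384 Y70.7350
G01 X179.1074 Y65.1303
G01 X173.5027 Y51.5993
G01 X179.1074 Y38.0683
G01 X192.6384 Y32.4636
G01 X206.1694 Y38.0683
G01 X211.7741 Y51.5993
M5
G0 X87.3746 Y34.2860
M3 S642
G01 X157.5016 Y66.8977 F1772
G01 X65.3440 Y25.7218
G01 X189.5561 Y40.8332
G01 X143.8477 Y65.5047
G01 X195.6241 Y62.7785
G01 X87.3746 Y34.2860
M5
G0 X80.3178 Y37.9167
M3 S642
G01 X128.0296 Y37.9167 F1772
G01 X128.0296 Y21.8745
G01 X80.3178 Y21.8745
G01 X80.3178 Y37.9167
M5
G0 X92.2217 Y69.3345
M3 S871
G01 X94.9381 Y61.8315 F1079
G01 X91.5534 Y54.6052
G01 X84.0504 Y51.8888
G01 X76.8241 Y55.2735
G01 X74.1077 Y62.7765
G01 X77.4924 Y70.0028
G01 X84.9954 Y72.7192
G01 X92.2217 Y69.3345
M5
G0 X0.0000 Y0.0000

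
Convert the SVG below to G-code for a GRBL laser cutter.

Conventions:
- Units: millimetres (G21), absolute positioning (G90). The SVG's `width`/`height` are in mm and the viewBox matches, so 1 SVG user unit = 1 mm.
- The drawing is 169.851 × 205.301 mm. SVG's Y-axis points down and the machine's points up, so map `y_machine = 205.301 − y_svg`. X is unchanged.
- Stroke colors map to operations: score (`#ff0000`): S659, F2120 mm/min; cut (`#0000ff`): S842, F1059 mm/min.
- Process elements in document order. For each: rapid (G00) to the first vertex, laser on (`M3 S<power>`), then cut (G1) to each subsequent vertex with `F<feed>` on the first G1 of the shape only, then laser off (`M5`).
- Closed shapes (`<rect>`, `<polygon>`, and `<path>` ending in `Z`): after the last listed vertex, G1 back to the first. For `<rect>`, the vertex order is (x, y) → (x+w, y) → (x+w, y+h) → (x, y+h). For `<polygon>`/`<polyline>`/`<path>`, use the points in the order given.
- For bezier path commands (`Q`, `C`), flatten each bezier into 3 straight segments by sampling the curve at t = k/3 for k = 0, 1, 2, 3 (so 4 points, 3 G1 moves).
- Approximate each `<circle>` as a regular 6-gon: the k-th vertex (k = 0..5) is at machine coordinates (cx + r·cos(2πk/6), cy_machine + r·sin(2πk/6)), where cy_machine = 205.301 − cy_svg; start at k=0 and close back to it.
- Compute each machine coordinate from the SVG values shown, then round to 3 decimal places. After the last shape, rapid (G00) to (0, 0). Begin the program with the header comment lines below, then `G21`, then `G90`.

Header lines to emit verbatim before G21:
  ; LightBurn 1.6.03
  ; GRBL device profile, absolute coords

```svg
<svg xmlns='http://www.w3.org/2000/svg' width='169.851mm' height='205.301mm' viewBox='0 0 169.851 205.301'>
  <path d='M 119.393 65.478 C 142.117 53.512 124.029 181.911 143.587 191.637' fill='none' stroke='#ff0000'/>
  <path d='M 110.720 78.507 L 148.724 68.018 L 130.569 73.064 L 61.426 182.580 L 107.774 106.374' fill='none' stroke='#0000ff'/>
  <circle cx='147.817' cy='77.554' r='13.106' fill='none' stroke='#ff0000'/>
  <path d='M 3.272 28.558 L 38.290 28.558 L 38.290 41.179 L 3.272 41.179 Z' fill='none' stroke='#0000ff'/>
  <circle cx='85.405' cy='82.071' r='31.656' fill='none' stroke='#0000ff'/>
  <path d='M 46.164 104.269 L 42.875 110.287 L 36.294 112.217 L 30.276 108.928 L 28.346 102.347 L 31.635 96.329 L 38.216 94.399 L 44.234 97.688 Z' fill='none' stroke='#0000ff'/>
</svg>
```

viewBox `0 0 169.851 205.301` with mm width/height → 1 unit = 1 mm. Flip: y_m = 205.301 − y_svg.

**Shape 1** — `<path>` cubic bezier, stroke `#ff0000` → score (S659, F2120). Control points (SVG): P0=(119.393,65.478), P1=(142.117,53.512), P2=(124.029,181.911), P3=(143.587,191.637); sampled at t=k/3. Machine vertices: (119.393,139.823) → (131.419,114.595) → (133.672,53.354) → (143.587,13.664). Open path.

**Shape 2** — `<path>` open polyline, stroke `#0000ff` → cut (S842, F1059). Machine vertices: (110.720,126.794) → (148.724,137.283) → (130.569,132.237) → (61.426,22.721) → (107.774,98.927). Open path.

**Shape 3** — `<circle>` circle, stroke `#ff0000` → score (S659, F2120). Machine vertices: (160.923,127.747) → (154.370,139.097) → (141.264,139.097) → (134.711,127.747) → (141.264,116.397) → (154.370,116.397) → (160.923,127.747). Closed: final G1 returns to the first vertex.

**Shape 4** — `<path>` rectangle, stroke `#0000ff` → cut (S842, F1059). Machine vertices: (3.272,176.743) → (38.290,176.743) → (38.290,164.122) → (3.272,164.122) → (3.272,176.743). Closed: final G1 returns to the first vertex.

**Shape 5** — `<circle>` circle, stroke `#0000ff` → cut (S842, F1059). Machine vertices: (117.061,123.230) → (101.233,150.645) → (69.577,150.645) → (53.749,123.230) → (69.577,95.815) → (101.233,95.815) → (117.061,123.230). Closed: final G1 returns to the first vertex.

**Shape 6** — `<path>` regular polygon, stroke `#0000ff` → cut (S842, F1059). Machine vertices: (46.164,101.032) → (42.875,95.014) → (36.294,93.084) → (30.276,96.373) → (28.346,102.954) → (31.635,108.972) → (38.216,110.902) → (44.234,107.613) → (46.164,101.032). Closed: final G1 returns to the first vertex.

; LightBurn 1.6.03
; GRBL device profile, absolute coords
G21
G90
G00 X119.393 Y139.823
M3 S659
G1 X131.419 Y114.595 F2120
G1 X133.672 Y53.354
G1 X143.587 Y13.664
M5
G00 X110.720 Y126.794
M3 S842
G1 X148.724 Y137.283 F1059
G1 X130.569 Y132.237
G1 X61.426 Y22.721
G1 X107.774 Y98.927
M5
G00 X160.923 Y127.747
M3 S659
G1 X154.370 Y139.097 F2120
G1 X141.264 Y139.097
G1 X134.711 Y127.747
G1 X141.264 Y116.397
G1 X154.370 Y116.397
G1 X160.923 Y127.747
M5
G00 X3.272 Y176.743
M3 S842
G1 X38.290 Y176.743 F1059
G1 X38.290 Y164.122
G1 X3.272 Y164.122
G1 X3.272 Y176.743
M5
G00 X117.061 Y123.230
M3 S842
G1 X101.233 Y150.645 F1059
G1 X69.577 Y150.645
G1 X53.749 Y123.230
G1 X69.577 Y95.815
G1 X101.233 Y95.815
G1 X117.061 Y123.230
M5
G00 X46.164 Y101.032
M3 S842
G1 X42.875 Y95.014 F1059
G1 X36.294 Y93.084
G1 X30.276 Y96.373
G1 X28.346 Y102.954
G1 X31.635 Y108.972
G1 X38.216 Y110.902
G1 X44.234 Y107.613
G1 X46.164 Y101.032
M5
G00 X0.000 Y0.000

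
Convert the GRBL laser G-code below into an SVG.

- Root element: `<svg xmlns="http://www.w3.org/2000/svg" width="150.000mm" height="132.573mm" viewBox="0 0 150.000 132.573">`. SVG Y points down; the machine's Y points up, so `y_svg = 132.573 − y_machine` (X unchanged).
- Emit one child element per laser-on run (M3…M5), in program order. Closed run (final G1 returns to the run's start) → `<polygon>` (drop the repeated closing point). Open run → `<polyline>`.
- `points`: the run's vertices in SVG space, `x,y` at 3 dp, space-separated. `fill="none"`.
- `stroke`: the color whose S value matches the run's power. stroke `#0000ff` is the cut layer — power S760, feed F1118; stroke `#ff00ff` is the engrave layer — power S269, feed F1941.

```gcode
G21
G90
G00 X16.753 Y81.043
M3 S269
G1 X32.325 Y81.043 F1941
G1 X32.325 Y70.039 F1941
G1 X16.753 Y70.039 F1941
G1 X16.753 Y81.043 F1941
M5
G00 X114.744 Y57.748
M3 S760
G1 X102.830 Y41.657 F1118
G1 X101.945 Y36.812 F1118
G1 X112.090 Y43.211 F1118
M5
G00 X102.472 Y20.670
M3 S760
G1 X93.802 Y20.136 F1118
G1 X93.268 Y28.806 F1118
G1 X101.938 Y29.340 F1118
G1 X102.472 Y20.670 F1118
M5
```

<svg xmlns="http://www.w3.org/2000/svg" width="150.000mm" height="132.573mm" viewBox="0 0 150.000 132.573">
  <polygon points="16.753,51.530 32.325,51.530 32.325,62.534 16.753,62.534" fill="none" stroke="#ff00ff"/>
  <polyline points="114.744,74.825 102.830,90.916 101.945,95.761 112.090,89.362" fill="none" stroke="#0000ff"/>
  <polygon points="102.472,111.903 93.802,112.437 93.268,103.767 101.938,103.233" fill="none" stroke="#0000ff"/>
</svg>

Each laser-on run becomes one SVG element. Flip Y back into SVG space with y_svg = 132.573 − y_machine.

Run 1: power S269 maps to stroke `#ff00ff` (engrave). The run returns to its start, so emit a `<polygon>` with points (Y-flipped): 16.753,51.530 32.325,51.530 32.325,62.534 16.753,62.534.

Run 2: the run's S760 means `#0000ff` (cut). The run is open, so emit a `<polyline>` with points (Y-flipped): 114.744,74.825 102.830,90.916 101.945,95.761 112.090,89.362.

Run 3: the run's S760 means `#0000ff` (cut). The run returns to its start, so emit a `<polygon>` with points (Y-flipped): 102.472,111.903 93.802,112.437 93.268,103.767 101.938,103.233.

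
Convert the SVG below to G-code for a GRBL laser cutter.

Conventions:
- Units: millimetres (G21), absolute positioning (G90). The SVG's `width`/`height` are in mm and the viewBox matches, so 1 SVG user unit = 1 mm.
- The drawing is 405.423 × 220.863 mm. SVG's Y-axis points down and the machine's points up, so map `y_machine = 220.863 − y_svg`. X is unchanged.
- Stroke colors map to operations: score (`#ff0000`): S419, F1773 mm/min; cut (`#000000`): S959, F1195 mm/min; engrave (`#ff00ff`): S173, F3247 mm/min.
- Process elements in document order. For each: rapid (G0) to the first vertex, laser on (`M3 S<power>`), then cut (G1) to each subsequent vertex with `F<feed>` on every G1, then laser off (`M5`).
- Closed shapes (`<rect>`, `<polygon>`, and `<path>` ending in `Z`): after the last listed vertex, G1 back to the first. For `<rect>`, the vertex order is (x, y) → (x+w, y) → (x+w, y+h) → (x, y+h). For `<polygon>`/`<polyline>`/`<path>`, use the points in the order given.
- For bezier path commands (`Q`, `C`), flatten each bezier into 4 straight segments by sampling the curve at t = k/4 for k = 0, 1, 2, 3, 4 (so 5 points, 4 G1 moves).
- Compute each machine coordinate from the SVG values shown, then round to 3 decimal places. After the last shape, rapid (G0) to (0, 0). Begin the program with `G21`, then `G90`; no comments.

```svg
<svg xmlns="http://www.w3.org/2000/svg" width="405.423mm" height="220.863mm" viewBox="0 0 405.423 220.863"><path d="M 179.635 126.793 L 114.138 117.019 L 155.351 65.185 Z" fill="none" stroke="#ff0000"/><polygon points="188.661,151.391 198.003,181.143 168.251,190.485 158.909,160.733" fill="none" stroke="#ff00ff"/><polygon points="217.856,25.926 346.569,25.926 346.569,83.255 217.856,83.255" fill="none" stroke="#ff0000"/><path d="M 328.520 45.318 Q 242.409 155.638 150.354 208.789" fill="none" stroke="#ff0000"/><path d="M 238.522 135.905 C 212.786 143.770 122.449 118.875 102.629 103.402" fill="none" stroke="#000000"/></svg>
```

Since the viewBox matches the mm dimensions, user units are millimetres directly. The only transform is the Y-flip y_m = 220.863 − y_svg.

Shape 1 is a regular polygon drawn with `<path>`. Its stroke #ff0000 means score at S419, F1773. After flipping Y the toolpath is (179.635,94.070) → (114.138,103.844) → (155.351,155.678) → (179.635,94.070), returning to the start.

Shape 2 is a regular polygon drawn with `<polygon>`. Its stroke #ff00ff means engrave at S173, F3247. After flipping Y the toolpath is (188.661,69.472) → (198.003,39.720) → (168.251,30.378) → (158.909,60.130) → (188.661,69.472), returning to the start.

Shape 3 is a rectangle drawn with `<polygon>`. Its stroke #ff0000 means score at S419, F1773. After flipping Y the toolpath is (217.856,194.937) → (346.569,194.937) → (346.569,137.608) → (217.856,137.608) → (217.856,194.937), returning to the start.

Shape 4 is a quadratic bezier drawn with `<path>`. Its stroke #ff0000 means score at S419, F1773. After flipping Y the toolpath is (328.520,175.545) → (285.093,123.958) → (240.923,79.517) → (196.010,42.223) → (150.354,12.074).

Shape 5 is a cubic bezier drawn with `<path>`. Its stroke #000000 means cut at S959, F1195. After flipping Y the toolpath is (238.522,84.958) → (209.219,84.543) → (168.357,92.458) → (128.605,104.749) → (102.629,117.461).

G21
G90
G0 X179.635 Y94.070
M3 S419
G1 X114.138 Y103.844 F1773
G1 X155.351 Y155.678 F1773
G1 X179.635 Y94.070 F1773
M5
G0 X188.661 Y69.472
M3 S173
G1 X198.003 Y39.720 F3247
G1 X168.251 Y30.378 F3247
G1 X158.909 Y60.130 F3247
G1 X188.661 Y69.472 F3247
M5
G0 X217.856 Y194.937
M3 S419
G1 X346.569 Y194.937 F1773
G1 X346.569 Y137.608 F1773
G1 X217.856 Y137.608 F1773
G1 X217.856 Y194.937 F1773
M5
G0 X328.520 Y175.545
M3 S419
G1 X285.093 Y123.958 F1773
G1 X240.923 Y79.517 F1773
G1 X196.010 Y42.223 F1773
G1 X150.354 Y12.074 F1773
M5
G0 X238.522 Y84.958
M3 S959
G1 X209.219 Y84.543 F1195
G1 X168.357 Y92.458 F1195
G1 X128.605 Y104.749 F1195
G1 X102.629 Y117.461 F1195
M5
G0 X0.000 Y0.000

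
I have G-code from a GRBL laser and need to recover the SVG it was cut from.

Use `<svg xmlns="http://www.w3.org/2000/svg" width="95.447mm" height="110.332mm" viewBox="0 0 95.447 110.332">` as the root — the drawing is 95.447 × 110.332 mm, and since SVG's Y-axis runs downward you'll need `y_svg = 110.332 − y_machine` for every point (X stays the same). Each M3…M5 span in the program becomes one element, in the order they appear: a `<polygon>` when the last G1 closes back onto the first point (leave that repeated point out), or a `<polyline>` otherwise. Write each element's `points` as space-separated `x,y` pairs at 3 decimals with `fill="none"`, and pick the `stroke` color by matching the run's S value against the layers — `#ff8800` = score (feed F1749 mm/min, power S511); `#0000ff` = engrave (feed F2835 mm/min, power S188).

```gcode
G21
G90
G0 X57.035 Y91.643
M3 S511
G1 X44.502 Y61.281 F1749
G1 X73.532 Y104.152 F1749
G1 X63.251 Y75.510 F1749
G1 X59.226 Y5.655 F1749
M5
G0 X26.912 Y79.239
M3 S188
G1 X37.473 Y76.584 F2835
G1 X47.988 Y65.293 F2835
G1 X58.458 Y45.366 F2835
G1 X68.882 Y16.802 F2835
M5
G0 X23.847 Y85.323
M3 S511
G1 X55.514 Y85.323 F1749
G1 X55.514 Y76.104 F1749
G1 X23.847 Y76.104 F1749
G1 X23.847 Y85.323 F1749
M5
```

<svg xmlns="http://www.w3.org/2000/svg" width="95.447mm" height="110.332mm" viewBox="0 0 95.447 110.332">
  <polyline points="57.035,18.689 44.502,49.051 73.532,6.180 63.251,34.822 59.226,104.677" fill="none" stroke="#ff8800"/>
  <polyline points="26.912,31.093 37.473,33.748 47.988,45.039 58.458,64.966 68.882,93.530" fill="none" stroke="#0000ff"/>
  <polygon points="23.847,25.009 55.514,25.009 55.514,34.228 23.847,34.228" fill="none" stroke="#ff8800"/>
</svg>

y_svg = 110.332 − y_m.

[1] S511→`#ff8800` (score); open run; points: 57.035,18.689 44.502,49.051 73.532,6.180 63.251,34.822 59.226,104.677

[2] S188→`#0000ff` (engrave); open run; points: 26.912,31.093 37.473,33.748 47.988,45.039 58.458,64.966 68.882,93.530

[3] S511→`#ff8800` (score); closed run; points: 23.847,25.009 55.514,25.009 55.514,34.228 23.847,34.228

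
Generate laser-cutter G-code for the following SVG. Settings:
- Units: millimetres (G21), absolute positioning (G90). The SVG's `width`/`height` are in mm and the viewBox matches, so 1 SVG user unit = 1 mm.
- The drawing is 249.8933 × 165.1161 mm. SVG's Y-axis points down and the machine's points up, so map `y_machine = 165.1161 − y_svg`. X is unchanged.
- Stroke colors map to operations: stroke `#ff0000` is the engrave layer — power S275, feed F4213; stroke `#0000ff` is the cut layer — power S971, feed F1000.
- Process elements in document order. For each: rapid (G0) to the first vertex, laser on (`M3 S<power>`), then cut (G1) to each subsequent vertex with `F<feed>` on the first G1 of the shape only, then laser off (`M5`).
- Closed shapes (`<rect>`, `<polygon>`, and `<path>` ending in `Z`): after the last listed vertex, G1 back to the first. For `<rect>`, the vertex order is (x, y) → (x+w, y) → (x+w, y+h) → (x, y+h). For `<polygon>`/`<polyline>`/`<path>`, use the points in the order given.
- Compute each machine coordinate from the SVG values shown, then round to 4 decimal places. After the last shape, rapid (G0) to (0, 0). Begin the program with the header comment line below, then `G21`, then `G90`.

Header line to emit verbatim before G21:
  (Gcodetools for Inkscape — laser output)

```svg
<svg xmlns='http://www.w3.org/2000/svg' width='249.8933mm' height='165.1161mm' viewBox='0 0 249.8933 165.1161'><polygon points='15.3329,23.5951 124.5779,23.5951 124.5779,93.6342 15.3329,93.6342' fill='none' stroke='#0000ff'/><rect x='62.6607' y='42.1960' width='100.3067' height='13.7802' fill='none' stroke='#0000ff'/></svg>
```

viewBox `0 0 249.8933 165.1161` with mm width/height → 1 unit = 1 mm. Flip: y_m = 165.1161 − y_svg.

**Shape 1** — `<polygon>` rectangle, stroke `#0000ff` → cut (S971, F1000). Machine vertices: (15.3329,141.5210) → (124.5779,141.5210) → (124.5779,71.4819) → (15.3329,71.4819) → (15.3329,141.5210). Closed: final G1 returns to the first vertex.

**Shape 2** — `<rect>` rectangle, stroke `#0000ff` → cut (S971, F1000). Machine vertices: (62.6607,122.9201) → (162.9674,122.9201) → (162.9674,109.1399) → (62.6607,109.1399) → (62.6607,122.9201). Closed: final G1 returns to the first vertex.

(Gcodetools for Inkscape — laser output)
G21
G90
G0 X15.3329 Y141.5210
M3 S971
G1 X124.5779 Y141.5210 F1000
G1 X124.5779 Y71.4819
G1 X15.3329 Y71.4819
G1 X15.3329 Y141.5210
M5
G0 X62.6607 Y122.9201
M3 S971
G1 X162.9674 Y122.9201 F1000
G1 X162.9674 Y109.1399
G1 X62.6607 Y109.1399
G1 X62.6607 Y122.9201
M5
G0 X0.0000 Y0.0000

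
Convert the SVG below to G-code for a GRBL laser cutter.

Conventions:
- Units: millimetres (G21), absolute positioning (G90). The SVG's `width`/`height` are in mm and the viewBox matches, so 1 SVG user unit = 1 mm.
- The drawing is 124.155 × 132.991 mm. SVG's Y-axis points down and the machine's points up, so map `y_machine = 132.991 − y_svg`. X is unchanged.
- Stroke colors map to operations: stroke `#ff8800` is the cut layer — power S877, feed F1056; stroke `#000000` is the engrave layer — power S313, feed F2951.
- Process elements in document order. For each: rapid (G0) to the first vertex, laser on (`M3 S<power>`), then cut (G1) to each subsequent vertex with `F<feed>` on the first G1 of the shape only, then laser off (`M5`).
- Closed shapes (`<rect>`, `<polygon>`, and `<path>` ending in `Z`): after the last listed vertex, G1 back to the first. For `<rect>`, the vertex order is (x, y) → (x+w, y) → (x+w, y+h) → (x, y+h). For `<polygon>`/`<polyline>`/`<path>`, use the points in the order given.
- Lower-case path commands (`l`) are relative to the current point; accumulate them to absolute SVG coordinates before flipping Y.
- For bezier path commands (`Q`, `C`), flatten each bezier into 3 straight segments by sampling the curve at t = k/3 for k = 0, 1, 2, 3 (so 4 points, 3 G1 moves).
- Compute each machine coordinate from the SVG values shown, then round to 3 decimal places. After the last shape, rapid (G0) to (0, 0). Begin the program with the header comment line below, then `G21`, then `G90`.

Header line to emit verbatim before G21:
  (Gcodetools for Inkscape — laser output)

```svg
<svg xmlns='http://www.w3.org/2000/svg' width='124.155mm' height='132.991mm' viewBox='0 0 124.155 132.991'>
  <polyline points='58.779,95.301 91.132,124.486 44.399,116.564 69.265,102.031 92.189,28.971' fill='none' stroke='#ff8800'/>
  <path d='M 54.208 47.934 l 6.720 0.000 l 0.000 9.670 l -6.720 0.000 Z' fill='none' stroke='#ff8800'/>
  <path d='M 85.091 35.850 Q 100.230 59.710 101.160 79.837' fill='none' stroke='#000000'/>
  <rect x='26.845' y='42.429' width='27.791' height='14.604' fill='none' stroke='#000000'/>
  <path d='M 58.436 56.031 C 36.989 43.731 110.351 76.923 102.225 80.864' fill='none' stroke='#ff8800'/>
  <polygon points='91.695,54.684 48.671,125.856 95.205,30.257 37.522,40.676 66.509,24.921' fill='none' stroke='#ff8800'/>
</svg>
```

(Gcodetools for Inkscape — laser output)
G21
G90
G0 X58.779 Y37.690
M3 S877
G1 X91.132 Y8.505 F1056
G1 X44.399 Y16.427
G1 X69.265 Y30.960
G1 X92.189 Y104.020
M5
G0 X54.208 Y85.057
M3 S877
G1 X60.928 Y85.057 F1056
G1 X60.928 Y75.387
G1 X54.208 Y75.387
G1 X54.208 Y85.057
M5
G0 X85.091 Y97.141
M3 S313
G1 X93.605 Y81.649 F2951
G1 X98.961 Y66.987
G1 X101.160 Y53.154
M5
G0 X26.845 Y90.562
M3 S313
G1 X54.636 Y90.562 F2951
G1 X54.636 Y75.958
G1 X26.845 Y75.958
G1 X26.845 Y90.562
M5
G0 X58.436 Y76.960
M3 S877
G1 X62.062 Y76.864 F1056
G1 X89.718 Y63.050
G1 X102.225 Y52.127
M5
G0 X91.695 Y78.307
M3 S877
G1 X48.671 Y7.135 F1056
G1 X95.205 Y102.734
G1 X37.522 Y92.315
G1 X66.509 Y108.070
G1 X91.695 Y78.307
M5
G0 X0.000 Y0.000

viewBox `0 0 124.155 132.991` with mm width/height → 1 unit = 1 mm. Flip: y_m = 132.991 − y_svg.

**Shape 1** — `<polyline>` open polyline, stroke `#ff8800` → cut (S877, F1056). Machine vertices: (58.779,37.690) → (91.132,8.505) → (44.399,16.427) → (69.265,30.960) → (92.189,104.020). Open path.

**Shape 2** — `<path>` rectangle, stroke `#ff8800` → cut (S877, F1056). Machine vertices: (54.208,85.057) → (60.928,85.057) → (60.928,75.387) → (54.208,75.387) → (54.208,85.057). Closed: final G1 returns to the first vertex.

**Shape 3** — `<path>` quadratic bezier, stroke `#000000` → engrave (S313, F2951). Control points (SVG): P0=(85.091,35.850), P1=(100.230,59.710), P2=(101.160,79.837); sampled at t=k/3. Machine vertices: (85.091,97.141) → (93.605,81.649) → (98.961,66.987) → (101.160,53.154). Open path.

**Shape 4** — `<rect>` rectangle, stroke `#000000` → engrave (S313, F2951). Machine vertices: (26.845,90.562) → (54.636,90.562) → (54.636,75.958) → (26.845,75.958) → (26.845,90.562). Closed: final G1 returns to the first vertex.

**Shape 5** — `<path>` cubic bezier, stroke `#ff8800` → cut (S877, F1056). Control points (SVG): P0=(58.436,56.031), P1=(36.989,43.731), P2=(110.351,76.923), P3=(102.225,80.864); sampled at t=k/3. Machine vertices: (58.436,76.960) → (62.062,76.864) → (89.718,63.050) → (102.225,52.127). Open path.

**Shape 6** — `<polygon>` closed polygon, stroke `#ff8800` → cut (S877, F1056). Machine vertices: (91.695,78.307) → (48.671,7.135) → (95.205,102.734) → (37.522,92.315) → (66.509,108.070) → (91.695,78.307). Closed: final G1 returns to the first vertex.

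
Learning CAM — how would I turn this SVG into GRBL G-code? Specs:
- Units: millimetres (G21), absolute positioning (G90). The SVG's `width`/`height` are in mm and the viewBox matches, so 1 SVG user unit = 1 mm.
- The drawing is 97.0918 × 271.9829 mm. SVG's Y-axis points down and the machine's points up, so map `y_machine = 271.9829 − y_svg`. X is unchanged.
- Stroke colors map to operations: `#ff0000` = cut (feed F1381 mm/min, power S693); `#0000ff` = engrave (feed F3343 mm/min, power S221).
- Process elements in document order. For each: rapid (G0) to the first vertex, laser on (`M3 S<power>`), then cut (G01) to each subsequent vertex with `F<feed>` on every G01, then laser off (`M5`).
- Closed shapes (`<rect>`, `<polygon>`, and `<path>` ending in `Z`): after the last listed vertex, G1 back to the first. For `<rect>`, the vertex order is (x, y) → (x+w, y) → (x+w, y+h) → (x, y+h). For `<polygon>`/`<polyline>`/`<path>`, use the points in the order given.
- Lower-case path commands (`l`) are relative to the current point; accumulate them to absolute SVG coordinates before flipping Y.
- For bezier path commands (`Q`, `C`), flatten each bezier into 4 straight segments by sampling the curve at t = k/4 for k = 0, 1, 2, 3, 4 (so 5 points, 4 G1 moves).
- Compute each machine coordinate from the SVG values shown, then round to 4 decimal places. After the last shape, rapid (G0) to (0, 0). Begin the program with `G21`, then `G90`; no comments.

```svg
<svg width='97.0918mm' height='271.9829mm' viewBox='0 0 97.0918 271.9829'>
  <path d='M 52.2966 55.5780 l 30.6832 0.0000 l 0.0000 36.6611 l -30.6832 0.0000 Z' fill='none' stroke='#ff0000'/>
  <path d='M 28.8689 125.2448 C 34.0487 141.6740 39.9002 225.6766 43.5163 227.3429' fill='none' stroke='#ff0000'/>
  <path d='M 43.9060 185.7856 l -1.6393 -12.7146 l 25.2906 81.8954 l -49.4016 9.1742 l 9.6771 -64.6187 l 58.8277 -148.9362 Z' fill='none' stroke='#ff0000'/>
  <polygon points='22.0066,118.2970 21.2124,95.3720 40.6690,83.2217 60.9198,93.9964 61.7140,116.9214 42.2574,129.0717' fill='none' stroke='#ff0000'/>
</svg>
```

G21
G90
G0 X52.2966 Y216.4049
M3 S693
G01 X82.9798 Y216.4049 F1381
G01 X82.9798 Y179.7438 F1381
G01 X52.2966 Y179.7438 F1381
G01 X52.2966 Y216.4049 F1381
M5
G0 X28.8689 Y146.7381
M3 S693
G01 X32.8343 Y124.0885 F1381
G01 X36.7790 Y90.1530 F1381
G01 X40.4305 Y58.9854 F1381
G01 X43.5163 Y44.6400 F1381
M5
G0 X43.9060 Y86.1973
M3 S693
G01 X42.2667 Y98.9119 F1381
G01 X67.5573 Y17.0165 F1381
G01 X18.1557 Y7.8423 F1381
G01 X27.8328 Y72.4610 F1381
G01 X86.6605 Y221.3972 F1381
G01 X43.9060 Y86.1973 F1381
M5
G0 X22.0066 Y153.6859
M3 S693
G01 X21.2124 Y176.6109 F1381
G01 X40.6690 Y188.7612 F1381
G01 X60.9198 Y177.9865 F1381
G01 X61.7140 Y155.0615 F1381
G01 X42.2574 Y142.9112 F1381
G01 X22.0066 Y153.6859 F1381
M5
G0 X0.0000 Y0.0000

Since the viewBox matches the mm dimensions, user units are millimetres directly. The only transform is the Y-flip y_m = 271.9829 − y_svg.

Shape 1 is a rectangle drawn with `<path>`. Its stroke #ff0000 means cut at S693, F1381. After flipping Y the toolpath is (52.2966,216.4049) → (82.9798,216.4049) → (82.9798,179.7438) → (52.2966,179.7438) → (52.2966,216.4049), returning to the start.

Shape 2 is a cubic bezier drawn with `<path>`. Its stroke #ff0000 means cut at S693, F1381. After flipping Y the toolpath is (28.8689,146.7381) → (32.8343,124.0885) → (36.7790,90.1530) → (40.4305,58.9854) → (43.5163,44.6400).

Shape 3 is a closed polygon drawn with `<path>`. Its stroke #ff0000 means cut at S693, F1381. After flipping Y the toolpath is (43.9060,86.1973) → (42.2667,98.9119) → (67.5573,17.0165) → (18.1557,7.8423) → (27.8328,72.4610) → (86.6605,221.3972) → (43.9060,86.1973), returning to the start.

Shape 4 is a regular polygon drawn with `<polygon>`. Its stroke #ff0000 means cut at S693, F1381. After flipping Y the toolpath is (22.0066,153.6859) → (21.2124,176.6109) → (40.6690,188.7612) → (60.9198,177.9865) → (61.7140,155.0615) → (42.2574,142.9112) → (22.0066,153.6859), returning to the start.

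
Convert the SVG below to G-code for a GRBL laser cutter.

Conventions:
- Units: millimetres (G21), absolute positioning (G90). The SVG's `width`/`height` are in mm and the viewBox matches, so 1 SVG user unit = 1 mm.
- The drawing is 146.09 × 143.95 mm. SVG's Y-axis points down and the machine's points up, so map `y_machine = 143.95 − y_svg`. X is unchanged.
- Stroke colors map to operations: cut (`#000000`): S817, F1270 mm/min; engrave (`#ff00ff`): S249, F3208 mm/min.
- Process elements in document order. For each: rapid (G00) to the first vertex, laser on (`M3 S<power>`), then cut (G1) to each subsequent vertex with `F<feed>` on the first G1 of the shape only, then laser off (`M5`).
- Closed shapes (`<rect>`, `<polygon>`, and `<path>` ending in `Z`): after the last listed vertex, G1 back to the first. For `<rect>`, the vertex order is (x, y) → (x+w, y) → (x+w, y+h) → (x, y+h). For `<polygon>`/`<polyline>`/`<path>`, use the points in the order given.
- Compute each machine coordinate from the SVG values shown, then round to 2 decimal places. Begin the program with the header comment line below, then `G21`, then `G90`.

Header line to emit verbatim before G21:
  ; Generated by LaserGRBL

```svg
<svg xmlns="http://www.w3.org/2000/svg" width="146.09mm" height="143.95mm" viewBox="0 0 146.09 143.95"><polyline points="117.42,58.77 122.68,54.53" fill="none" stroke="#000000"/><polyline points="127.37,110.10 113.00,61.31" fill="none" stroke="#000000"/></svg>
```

; Generated by LaserGRBL
G21
G90
G00 X117.42 Y85.18
M3 S817
G1 X122.68 Y89.42 F1270
M5
G00 X127.37 Y33.85
M3 S817
G1 X113.00 Y82.64 F1270
M5

Since the viewBox matches the mm dimensions, user units are millimetres directly. The only transform is the Y-flip y_m = 143.95 − y_svg.

Shape 1 is a line segment drawn with `<polyline>`. Its stroke #000000 means cut at S817, F1270. After flipping Y the toolpath is (117.42,85.18) → (122.68,89.42).

Shape 2 is a line segment drawn with `<polyline>`. Its stroke #000000 means cut at S817, F1270. After flipping Y the toolpath is (127.37,33.85) → (113.00,82.64).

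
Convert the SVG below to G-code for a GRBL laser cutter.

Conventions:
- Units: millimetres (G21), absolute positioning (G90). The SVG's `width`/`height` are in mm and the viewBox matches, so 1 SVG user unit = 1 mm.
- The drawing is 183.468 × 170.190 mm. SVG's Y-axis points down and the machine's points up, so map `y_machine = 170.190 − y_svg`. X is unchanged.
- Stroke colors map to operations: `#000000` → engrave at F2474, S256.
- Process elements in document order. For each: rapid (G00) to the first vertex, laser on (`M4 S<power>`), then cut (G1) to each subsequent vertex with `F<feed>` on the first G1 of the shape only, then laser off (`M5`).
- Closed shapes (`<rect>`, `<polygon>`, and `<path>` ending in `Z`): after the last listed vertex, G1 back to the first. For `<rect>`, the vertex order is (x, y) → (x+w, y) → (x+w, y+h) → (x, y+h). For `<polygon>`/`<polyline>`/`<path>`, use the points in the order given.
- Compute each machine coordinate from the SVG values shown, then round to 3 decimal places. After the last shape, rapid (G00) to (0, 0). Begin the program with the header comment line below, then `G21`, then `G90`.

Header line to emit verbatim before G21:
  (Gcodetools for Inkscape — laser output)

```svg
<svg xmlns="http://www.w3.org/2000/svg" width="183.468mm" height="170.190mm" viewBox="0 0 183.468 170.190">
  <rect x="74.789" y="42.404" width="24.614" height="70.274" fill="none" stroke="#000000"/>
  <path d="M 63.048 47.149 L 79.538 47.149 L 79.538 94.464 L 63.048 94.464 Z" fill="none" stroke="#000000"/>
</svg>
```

viewBox `0 0 183.468 170.190` with mm width/height → 1 unit = 1 mm. Flip: y_m = 170.190 − y_svg.

**Shape 1** — `<rect>` rectangle, stroke `#000000` → engrave (S256, F2474). Machine vertices: (74.789,127.786) → (99.403,127.786) → (99.403,57.512) → (74.789,57.512) → (74.789,127.786). Closed: final G1 returns to the first vertex.

**Shape 2** — `<path>` rectangle, stroke `#000000` → engrave (S256, F2474). Machine vertices: (63.048,123.041) → (79.538,123.041) → (79.538,75.726) → (63.048,75.726) → (63.048,123.041). Closed: final G1 returns to the first vertex.

(Gcodetools for Inkscape — laser output)
G21
G90
G00 X74.789 Y127.786
M4 S256
G1 X99.403 Y127.786 F2474
G1 X99.403 Y57.512
G1 X74.789 Y57.512
G1 X74.789 Y127.786
M5
G00 X63.048 Y123.041
M4 S256
G1 X79.538 Y123.041 F2474
G1 X79.538 Y75.726
G1 X63.048 Y75.726
G1 X63.048 Y123.041
M5
G00 X0.000 Y0.000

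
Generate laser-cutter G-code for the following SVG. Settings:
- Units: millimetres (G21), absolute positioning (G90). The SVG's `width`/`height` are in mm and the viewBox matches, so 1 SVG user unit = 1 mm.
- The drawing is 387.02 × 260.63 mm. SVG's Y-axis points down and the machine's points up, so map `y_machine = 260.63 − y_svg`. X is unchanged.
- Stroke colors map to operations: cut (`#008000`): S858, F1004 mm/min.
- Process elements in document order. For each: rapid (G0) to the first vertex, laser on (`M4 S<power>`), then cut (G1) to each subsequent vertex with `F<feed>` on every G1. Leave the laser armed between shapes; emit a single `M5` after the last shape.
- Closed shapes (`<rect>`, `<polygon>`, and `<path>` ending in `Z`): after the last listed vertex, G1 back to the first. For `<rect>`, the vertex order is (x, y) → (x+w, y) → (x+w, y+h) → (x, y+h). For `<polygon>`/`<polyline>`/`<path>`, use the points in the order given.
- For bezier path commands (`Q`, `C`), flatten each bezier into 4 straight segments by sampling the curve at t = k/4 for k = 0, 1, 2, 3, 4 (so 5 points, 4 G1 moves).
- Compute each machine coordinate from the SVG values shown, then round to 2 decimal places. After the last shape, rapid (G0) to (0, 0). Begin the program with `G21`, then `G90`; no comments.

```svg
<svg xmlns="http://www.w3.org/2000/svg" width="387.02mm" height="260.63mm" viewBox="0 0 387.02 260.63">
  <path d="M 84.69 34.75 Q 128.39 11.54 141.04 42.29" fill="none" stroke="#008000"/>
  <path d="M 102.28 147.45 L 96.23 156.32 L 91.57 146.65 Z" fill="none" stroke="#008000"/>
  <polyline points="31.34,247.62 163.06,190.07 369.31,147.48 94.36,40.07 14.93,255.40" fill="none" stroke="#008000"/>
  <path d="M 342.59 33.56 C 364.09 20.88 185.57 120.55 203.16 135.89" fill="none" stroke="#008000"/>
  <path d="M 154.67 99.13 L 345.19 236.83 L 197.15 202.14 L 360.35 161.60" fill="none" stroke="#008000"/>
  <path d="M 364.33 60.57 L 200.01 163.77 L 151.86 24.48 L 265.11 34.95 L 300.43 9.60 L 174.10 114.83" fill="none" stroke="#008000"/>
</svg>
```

Since the viewBox matches the mm dimensions, user units are millimetres directly. The only transform is the Y-flip y_m = 260.63 − y_svg.

Shape 1 is a quadratic bezier drawn with `<path>`. Its stroke #008000 means cut at S858, F1004. After flipping Y the toolpath is (84.69,225.88) → (104.60,234.11) → (120.63,235.60) → (132.77,230.34) → (141.04,218.34).

Shape 2 is a regular polygon drawn with `<path>`. Its stroke #008000 means cut at S858, F1004. After flipping Y the toolpath is (102.28,113.18) → (96.23,104.31) → (91.57,113.98) → (102.28,113.18), returning to the start.

Shape 3 is a open polyline drawn with `<polyline>`. Its stroke #008000 means cut at S858, F1004. After flipping Y the toolpath is (31.34,13.01) → (163.06,70.56) → (369.31,113.15) → (94.36,220.56) → (14.93,5.23).

Shape 4 is a cubic bezier drawn with `<path>`. Its stroke #008000 means cut at S858, F1004. After flipping Y the toolpath is (342.59,227.07) → (327.40,218.59) → (274.34,186.41) → (220.55,148.98) → (203.16,124.74).

Shape 5 is a open polyline drawn with `<path>`. Its stroke #008000 means cut at S858, F1004. After flipping Y the toolpath is (154.67,161.50) → (345.19,23.80) → (197.15,58.49) → (360.35,99.03).

Shape 6 is a open polyline drawn with `<path>`. Its stroke #008000 means cut at S858, F1004. After flipping Y the toolpath is (364.33,200.06) → (200.01,96.86) → (151.86,236.15) → (265.11,225.68) → (300.43,251.03) → (174.10,145.80).

G21
G90
G0 X84.69 Y225.88
M4 S858
G1 X104.60 Y234.11 F1004
G1 X120.63 Y235.60 F1004
G1 X132.77 Y230.34 F1004
G1 X141.04 Y218.34 F1004
G0 X102.28 Y113.18
M4 S858
G1 X96.23 Y104.31 F1004
G1 X91.57 Y113.98 F1004
G1 X102.28 Y113.18 F1004
G0 X31.34 Y13.01
M4 S858
G1 X163.06 Y70.56 F1004
G1 X369.31 Y113.15 F1004
G1 X94.36 Y220.56 F1004
G1 X14.93 Y5.23 F1004
G0 X342.59 Y227.07
M4 S858
G1 X327.40 Y218.59 F1004
G1 X274.34 Y186.41 F1004
G1 X220.55 Y148.98 F1004
G1 X203.16 Y124.74 F1004
G0 X154.67 Y161.50
M4 S858
G1 X345.19 Y23.80 F1004
G1 X197.15 Y58.49 F1004
G1 X360.35 Y99.03 F1004
G0 X364.33 Y200.06
M4 S858
G1 X200.01 Y96.86 F1004
G1 X151.86 Y236.15 F1004
G1 X265.11 Y225.68 F1004
G1 X300.43 Y251.03 F1004
G1 X174.10 Y145.80 F1004
M5
G0 X0.00 Y0.00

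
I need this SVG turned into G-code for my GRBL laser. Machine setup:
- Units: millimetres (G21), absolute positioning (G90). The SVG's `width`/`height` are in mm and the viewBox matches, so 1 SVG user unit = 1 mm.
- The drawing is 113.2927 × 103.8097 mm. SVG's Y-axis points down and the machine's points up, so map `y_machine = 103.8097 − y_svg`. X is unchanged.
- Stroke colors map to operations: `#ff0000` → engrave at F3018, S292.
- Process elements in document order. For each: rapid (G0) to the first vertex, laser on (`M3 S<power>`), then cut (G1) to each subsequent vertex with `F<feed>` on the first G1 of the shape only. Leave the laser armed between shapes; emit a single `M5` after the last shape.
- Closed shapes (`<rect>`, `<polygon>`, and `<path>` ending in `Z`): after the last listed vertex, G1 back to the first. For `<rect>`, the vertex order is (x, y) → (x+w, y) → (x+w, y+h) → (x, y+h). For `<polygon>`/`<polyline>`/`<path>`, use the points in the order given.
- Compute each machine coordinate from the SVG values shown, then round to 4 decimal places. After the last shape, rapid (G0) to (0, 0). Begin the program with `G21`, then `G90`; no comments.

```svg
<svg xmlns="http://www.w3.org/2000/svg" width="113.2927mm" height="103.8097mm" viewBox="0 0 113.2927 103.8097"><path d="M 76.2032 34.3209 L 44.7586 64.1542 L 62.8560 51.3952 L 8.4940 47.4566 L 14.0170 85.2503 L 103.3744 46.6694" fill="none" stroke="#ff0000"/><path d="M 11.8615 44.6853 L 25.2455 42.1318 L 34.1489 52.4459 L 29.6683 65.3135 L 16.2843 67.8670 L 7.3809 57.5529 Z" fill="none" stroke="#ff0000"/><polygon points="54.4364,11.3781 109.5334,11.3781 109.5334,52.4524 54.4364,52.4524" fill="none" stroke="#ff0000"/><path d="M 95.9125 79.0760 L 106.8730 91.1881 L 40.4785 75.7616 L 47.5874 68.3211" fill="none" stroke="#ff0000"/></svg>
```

G21
G90
G0 X76.2032 Y69.4888
M3 S292
G1 X44.7586 Y39.6555 F3018
G1 X62.8560 Y52.4145
G1 X8.4940 Y56.3531
G1 X14.0170 Y18.5594
G1 X103.3744 Y57.1403
G0 X11.8615 Y59.1244
M3 S292
G1 X25.2455 Y61.6779 F3018
G1 X34.1489 Y51.3638
G1 X29.6683 Y38.4962
G1 X16.2843 Y35.9427
G1 X7.3809 Y46.2568
G1 X11.8615 Y59.1244
G0 X54.4364 Y92.4316
M3 S292
G1 X109.5334 Y92.4316 F3018
G1 X109.5334 Y51.3573
G1 X54.4364 Y51.3573
G1 X54.4364 Y92.4316
G0 X95.9125 Y24.7337
M3 S292
G1 X106.8730 Y12.6216 F3018
G1 X40.4785 Y28.0481
G1 X47.5874 Y35.4886
M5
G0 X0.0000 Y0.0000

1 u = 1 mm; y_m = 103.8097 − y.

[1] `<path>` open polyline, #ff0000→engrave S292 F3018: (76.2032,69.4888) → (44.7586,39.6555) → (62.8560,52.4145) → (8.4940,56.3531) → (14.0170,18.5594) → (103.3744,57.1403)

[2] `<path>` regular polygon, #ff0000→engrave S292 F3018: (11.8615,59.1244) → (25.2455,61.6779) → (34.1489,51.3638) → (29.6683,38.4962) → (16.2843,35.9427) → (7.3809,46.2568) → (11.8615,59.1244) (closed)

[3] `<polygon>` rectangle, #ff0000→engrave S292 F3018: (54.4364,92.4316) → (109.5334,92.4316) → (109.5334,51.3573) → (54.4364,51.3573) → (54.4364,92.4316) (closed)

[4] `<path>` open polyline, #ff0000→engrave S292 F3018: (95.9125,24.7337) → (106.8730,12.6216) → (40.4785,28.0481) → (47.5874,35.4886)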